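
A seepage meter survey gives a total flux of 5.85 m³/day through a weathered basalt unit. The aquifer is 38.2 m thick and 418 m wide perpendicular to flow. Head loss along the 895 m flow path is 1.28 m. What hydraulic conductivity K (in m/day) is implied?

Cross-sectional area A = 418 × 38.2 = 15968 m².
Hydraulic gradient i = Δh / L = 1.28 / 895 = 0.001430.
From Q = K·A·i, K = Q / (A·i) = 5.85 / (15968 × 0.001430) = 0.2562 m/day.

0.256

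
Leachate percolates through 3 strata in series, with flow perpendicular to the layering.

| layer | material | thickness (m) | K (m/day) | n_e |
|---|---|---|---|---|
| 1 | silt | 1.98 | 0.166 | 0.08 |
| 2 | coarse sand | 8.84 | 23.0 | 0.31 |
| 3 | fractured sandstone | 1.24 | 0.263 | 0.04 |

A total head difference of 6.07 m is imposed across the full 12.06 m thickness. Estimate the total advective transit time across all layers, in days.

With flow normal to the layers, continuity requires the same specific discharge q through every layer.
Σ(b_i/K_i) = 1.98/0.166 + 8.84/23.0 + 1.24/0.263 = 17.03 d.
q = Δh / Σ(b_i/K_i) = 6.07 / 17.03 = 0.3565 m/day.
In each layer the seepage velocity is v_i = q/n_i, so the layer transit time is t_i = b_i·n_i / q:
  layer 1 (silt): t_1 = 1.98 × 0.08 / 0.3565 = 0.4443 d
  layer 2 (coarse sand): t_2 = 8.84 × 0.31 / 0.3565 = 7.687 d
  layer 3 (fractured sandstone): t_3 = 1.24 × 0.04 / 0.3565 = 0.1391 d
Total t = Σ t_i = 8.271 days.

8.27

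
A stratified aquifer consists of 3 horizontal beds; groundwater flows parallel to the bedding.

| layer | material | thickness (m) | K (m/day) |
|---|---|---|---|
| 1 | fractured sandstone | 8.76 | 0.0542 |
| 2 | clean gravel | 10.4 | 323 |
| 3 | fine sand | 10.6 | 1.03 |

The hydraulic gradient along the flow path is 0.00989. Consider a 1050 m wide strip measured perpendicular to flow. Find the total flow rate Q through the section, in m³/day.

35000

Flow is parallel to layering, so each bed carries its own Darcy discharge and the transmissivities add.
Σ(K_i·b_i) = 0.0542×8.76 + 323×10.4 + 1.03×10.6 = 3371 m²/day.
Hydraulic gradient i = 0.00989.
Q = Σ(K_i·b_i) · W · i = 3371 × 1050 × 0.009890 = 35002 m³/day.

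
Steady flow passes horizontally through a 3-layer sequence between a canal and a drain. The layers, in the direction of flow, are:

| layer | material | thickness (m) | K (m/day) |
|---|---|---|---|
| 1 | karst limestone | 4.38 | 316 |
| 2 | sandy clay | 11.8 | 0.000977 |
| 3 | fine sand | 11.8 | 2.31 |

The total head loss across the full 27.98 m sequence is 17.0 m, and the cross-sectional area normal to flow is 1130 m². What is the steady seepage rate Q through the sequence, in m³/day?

Flow is perpendicular to layering, so the layers act in series and the equivalent K is the thickness-weighted harmonic mean.
Total thickness L = 4.38 + 11.8 + 11.8 = 27.98 m.
Σ(b_i/K_i) = 4.38/316 + 11.8/0.000977 + 11.8/2.31 = 12083 d.
K_eq = L / Σ(b_i/K_i) = 27.98 / 12083 = 0.002316 m/day.
Q = K_eq · A · (Δh/L) = 0.002316 × 1130 × (17.0/27.98) = 1.590 m³/day.

1.59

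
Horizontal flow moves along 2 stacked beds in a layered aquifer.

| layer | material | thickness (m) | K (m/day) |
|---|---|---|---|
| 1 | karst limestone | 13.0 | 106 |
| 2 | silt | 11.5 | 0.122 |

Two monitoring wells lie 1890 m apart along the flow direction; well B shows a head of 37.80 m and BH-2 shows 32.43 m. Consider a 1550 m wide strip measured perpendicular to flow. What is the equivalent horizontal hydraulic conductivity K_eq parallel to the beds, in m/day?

Flow is parallel to layering, so each bed carries its own Darcy discharge and the transmissivities add.
Σ(K_i·b_i) = 106×13.0 + 0.122×11.5 = 1379 m²/day.
Total thickness b = 24.50 m, so K_eq = Σ(K_i·b_i)/b = 56.30 m/day.

56.3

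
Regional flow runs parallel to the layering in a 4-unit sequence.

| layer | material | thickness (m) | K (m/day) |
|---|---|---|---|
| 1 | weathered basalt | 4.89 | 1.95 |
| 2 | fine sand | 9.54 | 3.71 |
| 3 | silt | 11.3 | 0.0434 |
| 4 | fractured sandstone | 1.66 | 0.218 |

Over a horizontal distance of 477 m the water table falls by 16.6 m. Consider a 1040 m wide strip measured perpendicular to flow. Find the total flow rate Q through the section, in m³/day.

1660

Flow is parallel to layering, so each bed carries its own Darcy discharge and the transmissivities add.
Σ(K_i·b_i) = 1.95×4.89 + 3.71×9.54 + 0.0434×11.3 + 0.218×1.66 = 45.78 m²/day.
Hydraulic gradient i = Δh / L = 16.6 / 477 = 0.03480.
Q = Σ(K_i·b_i) · W · i = 45.78 × 1040 × 0.03480 = 1657 m³/day.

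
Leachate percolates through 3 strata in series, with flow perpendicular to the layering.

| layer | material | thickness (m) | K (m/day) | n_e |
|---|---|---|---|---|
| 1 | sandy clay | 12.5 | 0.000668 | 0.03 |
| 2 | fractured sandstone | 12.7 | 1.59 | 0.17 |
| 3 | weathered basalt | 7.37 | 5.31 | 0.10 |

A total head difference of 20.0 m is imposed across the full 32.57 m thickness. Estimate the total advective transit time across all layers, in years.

8.38

With flow normal to the layers, continuity requires the same specific discharge q through every layer.
Σ(b_i/K_i) = 12.5/0.000668 + 12.7/1.59 + 7.37/5.31 = 18722 d.
q = Δh / Σ(b_i/K_i) = 20.0 / 18722 = 0.001068 m/day.
In each layer the seepage velocity is v_i = q/n_i, so the layer transit time is t_i = b_i·n_i / q:
  layer 1 (sandy clay): t_1 = 12.5 × 0.03 / 0.001068 = 351.0 d
  layer 2 (fractured sandstone): t_2 = 12.7 × 0.17 / 0.001068 = 2021 d
  layer 3 (weathered basalt): t_3 = 7.37 × 0.10 / 0.001068 = 689.9 d
Total t = Σ t_i = 3062 days = 8.383 years.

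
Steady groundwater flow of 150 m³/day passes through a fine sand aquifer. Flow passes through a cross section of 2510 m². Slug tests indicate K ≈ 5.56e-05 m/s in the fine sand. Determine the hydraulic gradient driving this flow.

0.0124

Convert K: 5.56e-05 m/s × 86400 = 4.804 m/day.
From Q = K·A·i, i = Q / (K·A) = 150 / (4.804 × 2510) = 0.01244.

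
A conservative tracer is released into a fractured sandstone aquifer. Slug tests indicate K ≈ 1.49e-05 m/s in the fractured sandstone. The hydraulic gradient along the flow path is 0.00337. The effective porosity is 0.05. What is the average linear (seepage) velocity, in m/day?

0.0868

Convert K: 1.49e-05 m/s × 86400 = 1.287 m/day.
Hydraulic gradient i = 0.00337.
Darcy flux q = K · i = 1.287 × 0.003370 = 0.004338 m/day.
Seepage velocity v = q / n_e = 0.004338 / 0.05 = 0.08677 m/day.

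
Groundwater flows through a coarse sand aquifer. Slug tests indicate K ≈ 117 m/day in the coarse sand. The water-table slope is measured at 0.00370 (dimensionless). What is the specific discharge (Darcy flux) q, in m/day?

Hydraulic gradient i = 0.00370.
Specific discharge q = K · i = 117.0 × 0.003700 = 0.4329 m/day.

0.433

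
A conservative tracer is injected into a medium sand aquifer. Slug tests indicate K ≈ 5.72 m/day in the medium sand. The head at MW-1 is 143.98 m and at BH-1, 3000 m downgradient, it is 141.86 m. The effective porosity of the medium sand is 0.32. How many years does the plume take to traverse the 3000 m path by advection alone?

Hydraulic gradient i = (143.98 − 141.86) / 3000 = 2.12 / 3000 = 0.0007067.
Darcy flux q = K · i = 5.720 × 0.0007067 = 0.004042 m/day.
Seepage velocity v = q / n_e = 0.004042 / 0.32 = 0.01263 m/day.
Travel time t = L / v = 3000 / 0.01263 = 2.375e+05 days = 650.2 years.

650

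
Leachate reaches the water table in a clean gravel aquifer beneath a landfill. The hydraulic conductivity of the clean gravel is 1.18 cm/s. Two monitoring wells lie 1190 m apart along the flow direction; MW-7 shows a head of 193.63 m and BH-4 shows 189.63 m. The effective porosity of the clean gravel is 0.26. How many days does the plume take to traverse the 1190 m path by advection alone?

Convert K: 1.18 cm/s × 864 = 1020 m/day.
Hydraulic gradient i = (193.63 − 189.63) / 1190 = 4 / 1190 = 0.003361.
Darcy flux q = K · i = 1020 × 0.003361 = 3.427 m/day.
Seepage velocity v = q / n_e = 3.427 / 0.26 = 13.18 m/day.
Travel time t = L / v = 1190 / 13.18 = 90.28 days.

90.3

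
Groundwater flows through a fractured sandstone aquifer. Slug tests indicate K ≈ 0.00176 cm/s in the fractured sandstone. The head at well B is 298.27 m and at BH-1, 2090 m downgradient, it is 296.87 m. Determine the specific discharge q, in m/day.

Convert K: 0.00176 cm/s × 864 = 1.521 m/day.
Hydraulic gradient i = (298.27 − 296.87) / 2090 = 1.4 / 2090 = 0.0006699.
Specific discharge q = K · i = 1.521 × 0.0006699 = 0.001019 m/day.

0.00102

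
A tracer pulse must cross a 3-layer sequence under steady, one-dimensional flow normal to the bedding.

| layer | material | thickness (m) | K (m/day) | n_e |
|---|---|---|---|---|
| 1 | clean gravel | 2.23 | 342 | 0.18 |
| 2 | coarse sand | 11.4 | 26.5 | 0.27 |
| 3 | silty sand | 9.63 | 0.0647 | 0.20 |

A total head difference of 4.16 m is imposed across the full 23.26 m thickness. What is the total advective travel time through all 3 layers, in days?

194

With flow normal to the layers, continuity requires the same specific discharge q through every layer.
Σ(b_i/K_i) = 2.23/342 + 11.4/26.5 + 9.63/0.0647 = 149.3 d.
q = Δh / Σ(b_i/K_i) = 4.16 / 149.3 = 0.02787 m/day.
In each layer the seepage velocity is v_i = q/n_i, so the layer transit time is t_i = b_i·n_i / q:
  layer 1 (clean gravel): t_1 = 2.23 × 0.18 / 0.02787 = 14.40 d
  layer 2 (coarse sand): t_2 = 11.4 × 0.27 / 0.02787 = 110.5 d
  layer 3 (silty sand): t_3 = 9.63 × 0.20 / 0.02787 = 69.11 d
Total t = Σ t_i = 194.0 days.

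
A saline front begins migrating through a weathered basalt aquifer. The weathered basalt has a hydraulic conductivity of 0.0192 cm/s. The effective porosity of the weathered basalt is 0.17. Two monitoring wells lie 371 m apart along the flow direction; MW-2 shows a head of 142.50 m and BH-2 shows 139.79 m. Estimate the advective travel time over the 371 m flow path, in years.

Convert K: 0.0192 cm/s × 864 = 16.59 m/day.
Hydraulic gradient i = (142.50 − 139.79) / 371 = 2.71 / 371 = 0.007305.
Darcy flux q = K · i = 16.59 × 0.007305 = 0.1212 m/day.
Seepage velocity v = q / n_e = 0.1212 / 0.17 = 0.7128 m/day.
Travel time t = L / v = 371 / 0.7128 = 520.5 days = 1.425 years.

1.43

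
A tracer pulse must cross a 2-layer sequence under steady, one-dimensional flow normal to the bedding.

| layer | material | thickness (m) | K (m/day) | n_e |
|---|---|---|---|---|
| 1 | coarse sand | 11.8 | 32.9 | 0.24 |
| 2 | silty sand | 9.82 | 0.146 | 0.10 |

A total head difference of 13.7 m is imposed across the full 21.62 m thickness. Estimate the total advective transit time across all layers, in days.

With flow normal to the layers, continuity requires the same specific discharge q through every layer.
Σ(b_i/K_i) = 11.8/32.9 + 9.82/0.146 = 67.62 d.
q = Δh / Σ(b_i/K_i) = 13.7 / 67.62 = 0.2026 m/day.
In each layer the seepage velocity is v_i = q/n_i, so the layer transit time is t_i = b_i·n_i / q:
  layer 1 (coarse sand): t_1 = 11.8 × 0.24 / 0.2026 = 13.98 d
  layer 2 (silty sand): t_2 = 9.82 × 0.10 / 0.2026 = 4.847 d
Total t = Σ t_i = 18.82 days.

18.8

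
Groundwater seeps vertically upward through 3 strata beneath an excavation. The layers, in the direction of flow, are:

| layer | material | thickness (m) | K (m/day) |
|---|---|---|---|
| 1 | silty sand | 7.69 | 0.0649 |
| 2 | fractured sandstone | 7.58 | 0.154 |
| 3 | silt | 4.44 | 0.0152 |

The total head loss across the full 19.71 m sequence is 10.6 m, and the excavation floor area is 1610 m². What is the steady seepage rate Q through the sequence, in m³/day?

37.1

Flow is perpendicular to layering, so the layers act in series and the equivalent K is the thickness-weighted harmonic mean.
Total thickness L = 7.69 + 7.58 + 4.44 = 19.71 m.
Σ(b_i/K_i) = 7.69/0.0649 + 7.58/0.154 + 4.44/0.0152 = 459.8 d.
K_eq = L / Σ(b_i/K_i) = 19.71 / 459.8 = 0.04286 m/day.
Q = K_eq · A · (Δh/L) = 0.04286 × 1610 × (10.6/19.71) = 37.11 m³/day.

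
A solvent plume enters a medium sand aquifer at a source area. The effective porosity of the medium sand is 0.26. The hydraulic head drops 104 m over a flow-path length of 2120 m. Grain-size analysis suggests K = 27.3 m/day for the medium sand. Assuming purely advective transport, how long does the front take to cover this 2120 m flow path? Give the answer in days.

412

Hydraulic gradient i = Δh / L = 104 / 2120 = 0.04906.
Darcy flux q = K · i = 27.30 × 0.04906 = 1.339 m/day.
Seepage velocity v = q / n_e = 1.339 / 0.26 = 5.151 m/day.
Travel time t = L / v = 2120 / 5.151 = 411.6 days.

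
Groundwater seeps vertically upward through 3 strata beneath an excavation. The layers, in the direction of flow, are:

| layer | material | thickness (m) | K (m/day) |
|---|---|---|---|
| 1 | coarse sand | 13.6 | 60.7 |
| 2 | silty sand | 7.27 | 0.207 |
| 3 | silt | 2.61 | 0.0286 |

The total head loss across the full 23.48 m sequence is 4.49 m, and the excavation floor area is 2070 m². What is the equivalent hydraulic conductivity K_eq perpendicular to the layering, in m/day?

Flow is perpendicular to layering, so the layers act in series and the equivalent K is the thickness-weighted harmonic mean.
Total thickness L = 13.6 + 7.27 + 2.61 = 23.48 m.
Σ(b_i/K_i) = 13.6/60.7 + 7.27/0.207 + 2.61/0.0286 = 126.6 d.
K_eq = L / Σ(b_i/K_i) = 23.48 / 126.6 = 0.1855 m/day.

0.185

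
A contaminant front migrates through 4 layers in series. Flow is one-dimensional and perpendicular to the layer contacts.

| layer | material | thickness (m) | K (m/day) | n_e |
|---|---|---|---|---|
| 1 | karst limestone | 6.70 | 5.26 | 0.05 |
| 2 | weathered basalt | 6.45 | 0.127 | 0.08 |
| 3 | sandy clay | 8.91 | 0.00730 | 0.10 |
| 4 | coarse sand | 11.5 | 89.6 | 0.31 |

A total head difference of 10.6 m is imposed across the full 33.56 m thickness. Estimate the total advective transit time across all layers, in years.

With flow normal to the layers, continuity requires the same specific discharge q through every layer.
Σ(b_i/K_i) = 6.70/5.26 + 6.45/0.127 + 8.91/0.00730 + 11.5/89.6 = 1273 d.
q = Δh / Σ(b_i/K_i) = 10.6 / 1273 = 0.008329 m/day.
In each layer the seepage velocity is v_i = q/n_i, so the layer transit time is t_i = b_i·n_i / q:
  layer 1 (karst limestone): t_1 = 6.70 × 0.05 / 0.008329 = 40.22 d
  layer 2 (weathered basalt): t_2 = 6.45 × 0.08 / 0.008329 = 61.96 d
  layer 3 (sandy clay): t_3 = 8.91 × 0.10 / 0.008329 = 107.0 d
  layer 4 (coarse sand): t_4 = 11.5 × 0.31 / 0.008329 = 428.0 d
Total t = Σ t_i = 637.2 days = 1.745 years.

1.74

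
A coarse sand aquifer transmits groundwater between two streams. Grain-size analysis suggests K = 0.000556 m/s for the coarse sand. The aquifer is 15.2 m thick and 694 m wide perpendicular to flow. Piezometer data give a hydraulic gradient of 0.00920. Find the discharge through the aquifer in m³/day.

Convert K: 0.000556 m/s × 86400 = 48.04 m/day.
Cross-sectional area A = 694 × 15.2 = 10549 m².
Hydraulic gradient i = 0.00920.
Darcy's law: Q = K · A · i = 48.04 × 10549 × 0.009200 = 4662 m³/day.

4660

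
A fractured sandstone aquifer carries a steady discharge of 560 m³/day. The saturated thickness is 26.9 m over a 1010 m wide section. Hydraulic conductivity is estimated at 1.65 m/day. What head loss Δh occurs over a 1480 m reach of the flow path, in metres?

Cross-sectional area A = 1010 × 26.9 = 27169 m².
From Q = K·A·i, i = Q / (K·A) = 560 / (1.650 × 27169) = 0.01249.
Head loss Δh = i · L = 0.01249 × 1480 = 18.49 m.

18.5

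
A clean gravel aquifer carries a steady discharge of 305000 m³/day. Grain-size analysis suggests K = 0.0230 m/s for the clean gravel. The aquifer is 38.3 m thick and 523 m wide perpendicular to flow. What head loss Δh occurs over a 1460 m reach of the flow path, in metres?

11.2

Convert K: 0.0230 m/s × 86400 = 1987 m/day.
Cross-sectional area A = 523 × 38.3 = 20031 m².
From Q = K·A·i, i = Q / (K·A) = 305000 / (1987 × 20031) = 0.007662.
Head loss Δh = i · L = 0.007662 × 1460 = 11.19 m.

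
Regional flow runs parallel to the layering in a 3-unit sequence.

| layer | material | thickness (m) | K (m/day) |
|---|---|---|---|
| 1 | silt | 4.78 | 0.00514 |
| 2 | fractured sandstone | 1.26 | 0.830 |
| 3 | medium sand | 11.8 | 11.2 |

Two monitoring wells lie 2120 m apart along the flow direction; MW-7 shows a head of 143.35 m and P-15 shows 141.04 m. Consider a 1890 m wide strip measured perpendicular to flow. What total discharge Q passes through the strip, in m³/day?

Flow is parallel to layering, so each bed carries its own Darcy discharge and the transmissivities add.
Σ(K_i·b_i) = 0.00514×4.78 + 0.830×1.26 + 11.2×11.8 = 133.2 m²/day.
Hydraulic gradient i = (143.35 − 141.04) / 2120 = 2.31 / 2120 = 0.001090.
Q = Σ(K_i·b_i) · W · i = 133.2 × 1890 × 0.001090 = 274.4 m³/day.

274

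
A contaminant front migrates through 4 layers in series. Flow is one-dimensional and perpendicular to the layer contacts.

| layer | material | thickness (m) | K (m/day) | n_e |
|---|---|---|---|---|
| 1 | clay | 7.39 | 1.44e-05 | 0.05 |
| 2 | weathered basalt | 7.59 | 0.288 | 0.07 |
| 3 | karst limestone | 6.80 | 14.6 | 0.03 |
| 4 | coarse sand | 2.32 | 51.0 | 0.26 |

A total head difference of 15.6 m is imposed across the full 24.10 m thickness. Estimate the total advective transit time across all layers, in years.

154

With flow normal to the layers, continuity requires the same specific discharge q through every layer.
Σ(b_i/K_i) = 7.39/1.44e-05 + 7.59/0.288 + 6.80/14.6 + 2.32/51.0 = 5.132e+05 d.
q = Δh / Σ(b_i/K_i) = 15.6 / 5.132e+05 = 3.040e-05 m/day.
In each layer the seepage velocity is v_i = q/n_i, so the layer transit time is t_i = b_i·n_i / q:
  layer 1 (clay): t_1 = 7.39 × 0.05 / 3.040e-05 = 12156 d
  layer 2 (weathered basalt): t_2 = 7.59 × 0.07 / 3.040e-05 = 17479 d
  layer 3 (karst limestone): t_3 = 6.80 × 0.03 / 3.040e-05 = 6711 d
  layer 4 (coarse sand): t_4 = 2.32 × 0.26 / 3.040e-05 = 19845 d
Total t = Σ t_i = 56191 days = 153.8 years.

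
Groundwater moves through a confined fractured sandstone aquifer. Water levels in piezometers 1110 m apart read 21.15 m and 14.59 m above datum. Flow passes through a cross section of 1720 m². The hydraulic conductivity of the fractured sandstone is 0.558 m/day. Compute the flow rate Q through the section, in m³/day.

5.67

Hydraulic gradient i = (21.15 − 14.59) / 1110 = 6.56 / 1110 = 0.005910.
Darcy's law: Q = K · A · i = 0.5580 × 1720 × 0.005910 = 5.672 m³/day.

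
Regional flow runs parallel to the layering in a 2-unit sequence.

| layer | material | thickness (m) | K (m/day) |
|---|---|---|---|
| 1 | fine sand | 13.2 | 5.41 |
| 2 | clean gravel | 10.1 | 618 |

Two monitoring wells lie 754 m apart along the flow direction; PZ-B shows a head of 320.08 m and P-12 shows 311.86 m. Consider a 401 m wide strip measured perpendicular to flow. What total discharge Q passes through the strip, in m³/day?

27600

Flow is parallel to layering, so each bed carries its own Darcy discharge and the transmissivities add.
Σ(K_i·b_i) = 5.41×13.2 + 618×10.1 = 6313 m²/day.
Hydraulic gradient i = (320.08 − 311.86) / 754 = 8.22 / 754 = 0.01090.
Q = Σ(K_i·b_i) · W · i = 6313 × 401 × 0.01090 = 27599 m³/day.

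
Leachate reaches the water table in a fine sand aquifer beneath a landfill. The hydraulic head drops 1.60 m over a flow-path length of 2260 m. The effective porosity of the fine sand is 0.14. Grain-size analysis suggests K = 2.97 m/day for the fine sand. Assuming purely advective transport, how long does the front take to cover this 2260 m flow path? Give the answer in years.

412

Hydraulic gradient i = Δh / L = 1.60 / 2260 = 0.0007080.
Darcy flux q = K · i = 2.970 × 0.0007080 = 0.002103 m/day.
Seepage velocity v = q / n_e = 0.002103 / 0.14 = 0.01502 m/day.
Travel time t = L / v = 2260 / 0.01502 = 1.505e+05 days = 412.0 years.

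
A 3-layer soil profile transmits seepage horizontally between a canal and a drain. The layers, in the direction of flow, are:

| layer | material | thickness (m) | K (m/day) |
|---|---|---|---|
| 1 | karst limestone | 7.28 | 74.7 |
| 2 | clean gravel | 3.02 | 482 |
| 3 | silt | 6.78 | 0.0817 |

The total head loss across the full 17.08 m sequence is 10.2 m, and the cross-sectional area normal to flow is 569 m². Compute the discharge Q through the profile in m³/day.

69.8

Flow is perpendicular to layering, so the layers act in series and the equivalent K is the thickness-weighted harmonic mean.
Total thickness L = 7.28 + 3.02 + 6.78 = 17.08 m.
Σ(b_i/K_i) = 7.28/74.7 + 3.02/482 + 6.78/0.0817 = 83.09 d.
K_eq = L / Σ(b_i/K_i) = 17.08 / 83.09 = 0.2056 m/day.
Q = K_eq · A · (Δh/L) = 0.2056 × 569 × (10.2/17.08) = 69.85 m³/day.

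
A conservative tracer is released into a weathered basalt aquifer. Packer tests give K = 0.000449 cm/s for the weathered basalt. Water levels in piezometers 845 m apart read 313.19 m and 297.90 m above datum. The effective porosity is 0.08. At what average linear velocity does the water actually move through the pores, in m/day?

Convert K: 0.000449 cm/s × 864 = 0.3879 m/day.
Hydraulic gradient i = (313.19 − 297.90) / 845 = 15.29 / 845 = 0.01809.
Darcy flux q = K · i = 0.3879 × 0.01809 = 0.007020 m/day.
Seepage velocity v = q / n_e = 0.007020 / 0.08 = 0.08774 m/day.

0.0877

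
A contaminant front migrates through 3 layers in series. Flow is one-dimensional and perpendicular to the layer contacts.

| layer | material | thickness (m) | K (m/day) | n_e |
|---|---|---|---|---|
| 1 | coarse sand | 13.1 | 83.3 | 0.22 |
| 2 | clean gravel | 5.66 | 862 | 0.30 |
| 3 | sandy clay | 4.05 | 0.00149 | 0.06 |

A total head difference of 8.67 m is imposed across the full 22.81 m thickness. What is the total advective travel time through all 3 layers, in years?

4.14

With flow normal to the layers, continuity requires the same specific discharge q through every layer.
Σ(b_i/K_i) = 13.1/83.3 + 5.66/862 + 4.05/0.00149 = 2718 d.
q = Δh / Σ(b_i/K_i) = 8.67 / 2718 = 0.003190 m/day.
In each layer the seepage velocity is v_i = q/n_i, so the layer transit time is t_i = b_i·n_i / q:
  layer 1 (coarse sand): t_1 = 13.1 × 0.22 / 0.003190 = 903.6 d
  layer 2 (clean gravel): t_2 = 5.66 × 0.30 / 0.003190 = 532.4 d
  layer 3 (sandy clay): t_3 = 4.05 × 0.06 / 0.003190 = 76.19 d
Total t = Σ t_i = 1512 days = 4.140 years.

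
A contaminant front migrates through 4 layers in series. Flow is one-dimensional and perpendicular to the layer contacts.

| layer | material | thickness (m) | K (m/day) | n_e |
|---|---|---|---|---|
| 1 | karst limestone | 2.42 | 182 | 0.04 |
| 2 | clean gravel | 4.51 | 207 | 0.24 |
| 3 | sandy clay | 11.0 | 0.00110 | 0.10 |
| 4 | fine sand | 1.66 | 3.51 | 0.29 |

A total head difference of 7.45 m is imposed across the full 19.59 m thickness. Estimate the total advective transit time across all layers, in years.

10.1

With flow normal to the layers, continuity requires the same specific discharge q through every layer.
Σ(b_i/K_i) = 2.42/182 + 4.51/207 + 11.0/0.00110 + 1.66/3.51 = 10001 d.
q = Δh / Σ(b_i/K_i) = 7.45 / 10001 = 0.0007450 m/day.
In each layer the seepage velocity is v_i = q/n_i, so the layer transit time is t_i = b_i·n_i / q:
  layer 1 (karst limestone): t_1 = 2.42 × 0.04 / 0.0007450 = 129.9 d
  layer 2 (clean gravel): t_2 = 4.51 × 0.24 / 0.0007450 = 1453 d
  layer 3 (sandy clay): t_3 = 11.0 × 0.10 / 0.0007450 = 1477 d
  layer 4 (fine sand): t_4 = 1.66 × 0.29 / 0.0007450 = 646.2 d
Total t = Σ t_i = 3706 days = 10.15 years.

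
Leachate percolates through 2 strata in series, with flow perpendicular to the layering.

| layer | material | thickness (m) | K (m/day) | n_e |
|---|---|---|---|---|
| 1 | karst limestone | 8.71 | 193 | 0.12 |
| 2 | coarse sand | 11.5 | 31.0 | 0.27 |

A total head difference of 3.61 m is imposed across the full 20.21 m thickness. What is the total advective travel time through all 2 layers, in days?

With flow normal to the layers, continuity requires the same specific discharge q through every layer.
Σ(b_i/K_i) = 8.71/193 + 11.5/31.0 = 0.4161 d.
q = Δh / Σ(b_i/K_i) = 3.61 / 0.4161 = 8.676 m/day.
In each layer the seepage velocity is v_i = q/n_i, so the layer transit time is t_i = b_i·n_i / q:
  layer 1 (karst limestone): t_1 = 8.71 × 0.12 / 8.676 = 0.1205 d
  layer 2 (coarse sand): t_2 = 11.5 × 0.27 / 8.676 = 0.3579 d
Total t = Σ t_i = 0.4784 days.

0.478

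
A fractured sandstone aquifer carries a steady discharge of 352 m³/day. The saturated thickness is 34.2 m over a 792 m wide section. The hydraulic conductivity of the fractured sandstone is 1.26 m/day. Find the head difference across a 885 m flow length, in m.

9.13

Cross-sectional area A = 792 × 34.2 = 27086 m².
From Q = K·A·i, i = Q / (K·A) = 352 / (1.260 × 27086) = 0.01031.
Head loss Δh = i · L = 0.01031 × 885 = 9.128 m.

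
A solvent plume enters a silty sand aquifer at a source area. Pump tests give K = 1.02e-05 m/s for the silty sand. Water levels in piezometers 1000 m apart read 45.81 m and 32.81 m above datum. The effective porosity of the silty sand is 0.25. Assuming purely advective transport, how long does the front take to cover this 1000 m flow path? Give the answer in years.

59.7

Convert K: 1.02e-05 m/s × 86400 = 0.8813 m/day.
Hydraulic gradient i = (45.81 − 32.81) / 1000 = 13 / 1000 = 0.01300.
Darcy flux q = K · i = 0.8813 × 0.01300 = 0.01146 m/day.
Seepage velocity v = q / n_e = 0.01146 / 0.25 = 0.04583 m/day.
Travel time t = L / v = 1000 / 0.04583 = 21821 days = 59.74 years.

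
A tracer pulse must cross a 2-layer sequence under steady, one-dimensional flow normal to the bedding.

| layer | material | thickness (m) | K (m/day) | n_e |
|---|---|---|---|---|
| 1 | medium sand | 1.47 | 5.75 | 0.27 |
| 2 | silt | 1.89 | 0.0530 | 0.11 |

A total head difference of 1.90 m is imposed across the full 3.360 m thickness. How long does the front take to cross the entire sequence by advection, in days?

With flow normal to the layers, continuity requires the same specific discharge q through every layer.
Σ(b_i/K_i) = 1.47/5.75 + 1.89/0.0530 = 35.92 d.
q = Δh / Σ(b_i/K_i) = 1.90 / 35.92 = 0.05290 m/day.
In each layer the seepage velocity is v_i = q/n_i, so the layer transit time is t_i = b_i·n_i / q:
  layer 1 (medium sand): t_1 = 1.47 × 0.27 / 0.05290 = 7.503 d
  layer 2 (silt): t_2 = 1.89 × 0.11 / 0.05290 = 3.930 d
Total t = Σ t_i = 11.43 days.

11.4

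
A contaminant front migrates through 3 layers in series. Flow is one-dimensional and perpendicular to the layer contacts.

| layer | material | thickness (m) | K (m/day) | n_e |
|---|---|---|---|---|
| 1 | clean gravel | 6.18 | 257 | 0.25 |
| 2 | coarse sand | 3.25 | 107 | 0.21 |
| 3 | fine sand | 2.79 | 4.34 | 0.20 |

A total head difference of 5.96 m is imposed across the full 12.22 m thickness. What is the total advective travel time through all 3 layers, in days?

0.326

With flow normal to the layers, continuity requires the same specific discharge q through every layer.
Σ(b_i/K_i) = 6.18/257 + 3.25/107 + 2.79/4.34 = 0.6973 d.
q = Δh / Σ(b_i/K_i) = 5.96 / 0.6973 = 8.548 m/day.
In each layer the seepage velocity is v_i = q/n_i, so the layer transit time is t_i = b_i·n_i / q:
  layer 1 (clean gravel): t_1 = 6.18 × 0.25 / 8.548 = 0.1808 d
  layer 2 (coarse sand): t_2 = 3.25 × 0.21 / 8.548 = 0.07985 d
  layer 3 (fine sand): t_3 = 2.79 × 0.20 / 8.548 = 0.06528 d
Total t = Σ t_i = 0.3259 days.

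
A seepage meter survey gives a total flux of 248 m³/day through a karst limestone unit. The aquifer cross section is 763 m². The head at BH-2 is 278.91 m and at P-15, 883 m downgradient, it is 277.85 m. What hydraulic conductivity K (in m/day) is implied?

271

Hydraulic gradient i = (278.91 − 277.85) / 883 = 1.06 / 883 = 0.001200.
From Q = K·A·i, K = Q / (A·i) = 248 / (763.0 × 0.001200) = 270.8 m/day.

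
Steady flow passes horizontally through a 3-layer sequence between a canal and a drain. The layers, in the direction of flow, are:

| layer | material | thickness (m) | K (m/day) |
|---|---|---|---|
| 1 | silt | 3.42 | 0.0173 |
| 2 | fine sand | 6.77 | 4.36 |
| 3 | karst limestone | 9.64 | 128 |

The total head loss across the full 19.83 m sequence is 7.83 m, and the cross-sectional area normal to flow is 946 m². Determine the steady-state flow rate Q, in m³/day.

37.2

Flow is perpendicular to layering, so the layers act in series and the equivalent K is the thickness-weighted harmonic mean.
Total thickness L = 3.42 + 6.77 + 9.64 = 19.83 m.
Σ(b_i/K_i) = 3.42/0.0173 + 6.77/4.36 + 9.64/128 = 199.3 d.
K_eq = L / Σ(b_i/K_i) = 19.83 / 199.3 = 0.09949 m/day.
Q = K_eq · A · (Δh/L) = 0.09949 × 946 × (7.83/19.83) = 37.16 m³/day.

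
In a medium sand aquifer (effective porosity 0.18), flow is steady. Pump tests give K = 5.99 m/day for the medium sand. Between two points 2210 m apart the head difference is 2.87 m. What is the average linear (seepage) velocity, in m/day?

Hydraulic gradient i = Δh / L = 2.87 / 2210 = 0.001299.
Darcy flux q = K · i = 5.990 × 0.001299 = 0.007779 m/day.
Seepage velocity v = q / n_e = 0.007779 / 0.18 = 0.04322 m/day.

0.0432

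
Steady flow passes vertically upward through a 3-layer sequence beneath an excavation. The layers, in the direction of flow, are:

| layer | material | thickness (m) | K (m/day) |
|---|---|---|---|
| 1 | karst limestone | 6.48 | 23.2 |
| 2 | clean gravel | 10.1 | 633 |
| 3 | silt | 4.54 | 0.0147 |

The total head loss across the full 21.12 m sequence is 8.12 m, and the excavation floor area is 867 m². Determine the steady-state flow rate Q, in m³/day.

Flow is perpendicular to layering, so the layers act in series and the equivalent K is the thickness-weighted harmonic mean.
Total thickness L = 6.48 + 10.1 + 4.54 = 21.12 m.
Σ(b_i/K_i) = 6.48/23.2 + 10.1/633 + 4.54/0.0147 = 309.1 d.
K_eq = L / Σ(b_i/K_i) = 21.12 / 309.1 = 0.06832 m/day.
Q = K_eq · A · (Δh/L) = 0.06832 × 867 × (8.12/21.12) = 22.77 m³/day.

22.8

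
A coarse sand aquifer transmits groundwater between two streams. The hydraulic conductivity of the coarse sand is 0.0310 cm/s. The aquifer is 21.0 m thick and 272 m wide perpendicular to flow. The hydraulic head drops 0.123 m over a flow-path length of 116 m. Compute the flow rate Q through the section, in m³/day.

162

Convert K: 0.0310 cm/s × 864 = 26.78 m/day.
Cross-sectional area A = 272 × 21.0 = 5712 m².
Hydraulic gradient i = Δh / L = 0.123 / 116 = 0.001060.
Darcy's law: Q = K · A · i = 26.78 × 5712 × 0.001060 = 162.2 m³/day.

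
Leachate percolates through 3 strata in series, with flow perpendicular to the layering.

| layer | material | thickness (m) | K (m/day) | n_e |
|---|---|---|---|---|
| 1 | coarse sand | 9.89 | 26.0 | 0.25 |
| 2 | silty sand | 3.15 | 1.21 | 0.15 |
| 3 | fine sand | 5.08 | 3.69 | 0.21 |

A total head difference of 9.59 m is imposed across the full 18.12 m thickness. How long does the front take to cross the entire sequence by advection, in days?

With flow normal to the layers, continuity requires the same specific discharge q through every layer.
Σ(b_i/K_i) = 9.89/26.0 + 3.15/1.21 + 5.08/3.69 = 4.360 d.
q = Δh / Σ(b_i/K_i) = 9.59 / 4.360 = 2.199 m/day.
In each layer the seepage velocity is v_i = q/n_i, so the layer transit time is t_i = b_i·n_i / q:
  layer 1 (coarse sand): t_1 = 9.89 × 0.25 / 2.199 = 1.124 d
  layer 2 (silty sand): t_2 = 3.15 × 0.15 / 2.199 = 0.2148 d
  layer 3 (fine sand): t_3 = 5.08 × 0.21 / 2.199 = 0.4851 d
Total t = Σ t_i = 1.824 days.

1.82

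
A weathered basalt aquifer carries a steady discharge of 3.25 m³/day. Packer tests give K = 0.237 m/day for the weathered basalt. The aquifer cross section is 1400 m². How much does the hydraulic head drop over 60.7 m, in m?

From Q = K·A·i, i = Q / (K·A) = 3.25 / (0.2370 × 1400) = 0.009795.
Head loss Δh = i · L = 0.009795 × 60.7 = 0.5946 m.

0.595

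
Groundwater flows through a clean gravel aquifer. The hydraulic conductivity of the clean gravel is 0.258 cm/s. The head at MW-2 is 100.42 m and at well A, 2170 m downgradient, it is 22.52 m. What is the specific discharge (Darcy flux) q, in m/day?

Convert K: 0.258 cm/s × 864 = 222.9 m/day.
Hydraulic gradient i = (100.42 − 22.52) / 2170 = 77.9 / 2170 = 0.03590.
Specific discharge q = K · i = 222.9 × 0.03590 = 8.002 m/day.

8.00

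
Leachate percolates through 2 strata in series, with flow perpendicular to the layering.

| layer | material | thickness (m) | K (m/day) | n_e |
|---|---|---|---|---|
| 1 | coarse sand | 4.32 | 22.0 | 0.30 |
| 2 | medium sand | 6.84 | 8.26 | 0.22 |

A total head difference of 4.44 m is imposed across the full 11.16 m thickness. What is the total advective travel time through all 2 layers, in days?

0.646

With flow normal to the layers, continuity requires the same specific discharge q through every layer.
Σ(b_i/K_i) = 4.32/22.0 + 6.84/8.26 = 1.024 d.
q = Δh / Σ(b_i/K_i) = 4.44 / 1.024 = 4.334 m/day.
In each layer the seepage velocity is v_i = q/n_i, so the layer transit time is t_i = b_i·n_i / q:
  layer 1 (coarse sand): t_1 = 4.32 × 0.30 / 4.334 = 0.2990 d
  layer 2 (medium sand): t_2 = 6.84 × 0.22 / 4.334 = 0.3472 d
Total t = Σ t_i = 0.6462 days.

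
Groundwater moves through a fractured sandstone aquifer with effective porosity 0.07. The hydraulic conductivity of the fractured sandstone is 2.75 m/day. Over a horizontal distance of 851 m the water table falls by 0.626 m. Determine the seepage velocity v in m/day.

0.0289

Hydraulic gradient i = Δh / L = 0.626 / 851 = 0.0007356.
Darcy flux q = K · i = 2.750 × 0.0007356 = 0.002023 m/day.
Seepage velocity v = q / n_e = 0.002023 / 0.07 = 0.02890 m/day.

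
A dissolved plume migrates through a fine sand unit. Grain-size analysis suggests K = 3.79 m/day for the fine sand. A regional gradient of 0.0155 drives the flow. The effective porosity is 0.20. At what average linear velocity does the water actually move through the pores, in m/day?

Hydraulic gradient i = 0.0155.
Darcy flux q = K · i = 3.790 × 0.01550 = 0.05874 m/day.
Seepage velocity v = q / n_e = 0.05874 / 0.20 = 0.2937 m/day.

0.294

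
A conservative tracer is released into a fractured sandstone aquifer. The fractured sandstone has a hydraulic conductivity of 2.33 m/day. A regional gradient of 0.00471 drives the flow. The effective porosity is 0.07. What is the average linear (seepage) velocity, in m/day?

Hydraulic gradient i = 0.00471.
Darcy flux q = K · i = 2.330 × 0.004710 = 0.01097 m/day.
Seepage velocity v = q / n_e = 0.01097 / 0.07 = 0.1568 m/day.

0.157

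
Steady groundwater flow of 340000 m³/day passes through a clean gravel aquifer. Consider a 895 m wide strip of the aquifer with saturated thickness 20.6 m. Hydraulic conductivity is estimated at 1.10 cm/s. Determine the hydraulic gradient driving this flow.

0.0194

Convert K: 1.10 cm/s × 864 = 950.4 m/day.
Cross-sectional area A = 895 × 20.6 = 18437 m².
From Q = K·A·i, i = Q / (K·A) = 340000 / (950.4 × 18437) = 0.01940.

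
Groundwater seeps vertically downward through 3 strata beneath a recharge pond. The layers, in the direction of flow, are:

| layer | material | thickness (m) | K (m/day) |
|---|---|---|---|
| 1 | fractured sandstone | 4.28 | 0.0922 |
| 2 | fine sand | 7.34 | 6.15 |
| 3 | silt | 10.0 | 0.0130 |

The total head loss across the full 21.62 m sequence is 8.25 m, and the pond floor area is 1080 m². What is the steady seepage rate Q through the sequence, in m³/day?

10.9

Flow is perpendicular to layering, so the layers act in series and the equivalent K is the thickness-weighted harmonic mean.
Total thickness L = 4.28 + 7.34 + 10.0 = 21.62 m.
Σ(b_i/K_i) = 4.28/0.0922 + 7.34/6.15 + 10.0/0.0130 = 816.8 d.
K_eq = L / Σ(b_i/K_i) = 21.62 / 816.8 = 0.02647 m/day.
Q = K_eq · A · (Δh/L) = 0.02647 × 1080 × (8.25/21.62) = 10.91 m³/day.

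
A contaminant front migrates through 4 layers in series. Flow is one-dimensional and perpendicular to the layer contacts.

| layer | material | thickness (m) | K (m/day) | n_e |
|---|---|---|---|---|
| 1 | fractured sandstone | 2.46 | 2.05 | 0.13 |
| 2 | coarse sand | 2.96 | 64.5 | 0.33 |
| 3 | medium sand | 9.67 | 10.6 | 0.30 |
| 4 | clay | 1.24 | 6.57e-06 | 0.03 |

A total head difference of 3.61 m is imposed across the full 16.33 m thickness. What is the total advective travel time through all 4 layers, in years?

606

With flow normal to the layers, continuity requires the same specific discharge q through every layer.
Σ(b_i/K_i) = 2.46/2.05 + 2.96/64.5 + 9.67/10.6 + 1.24/6.57e-06 = 1.887e+05 d.
q = Δh / Σ(b_i/K_i) = 3.61 / 1.887e+05 = 1.913e-05 m/day.
In each layer the seepage velocity is v_i = q/n_i, so the layer transit time is t_i = b_i·n_i / q:
  layer 1 (fractured sandstone): t_1 = 2.46 × 0.13 / 1.913e-05 = 16720 d
  layer 2 (coarse sand): t_2 = 2.96 × 0.33 / 1.913e-05 = 51069 d
  layer 3 (medium sand): t_3 = 9.67 × 0.30 / 1.913e-05 = 1.517e+05 d
  layer 4 (clay): t_4 = 1.24 × 0.03 / 1.913e-05 = 1945 d
Total t = Σ t_i = 2.214e+05 days = 606.2 years.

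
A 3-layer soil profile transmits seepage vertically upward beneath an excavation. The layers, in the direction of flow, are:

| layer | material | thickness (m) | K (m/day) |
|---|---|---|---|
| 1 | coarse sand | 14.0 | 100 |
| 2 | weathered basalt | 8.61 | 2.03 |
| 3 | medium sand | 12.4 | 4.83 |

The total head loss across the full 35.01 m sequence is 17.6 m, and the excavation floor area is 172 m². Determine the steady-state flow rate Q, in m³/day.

Flow is perpendicular to layering, so the layers act in series and the equivalent K is the thickness-weighted harmonic mean.
Total thickness L = 14.0 + 8.61 + 12.4 = 35.01 m.
Σ(b_i/K_i) = 14.0/100 + 8.61/2.03 + 12.4/4.83 = 6.949 d.
K_eq = L / Σ(b_i/K_i) = 35.01 / 6.949 = 5.038 m/day.
Q = K_eq · A · (Δh/L) = 5.038 × 172 × (17.6/35.01) = 435.7 m³/day.

436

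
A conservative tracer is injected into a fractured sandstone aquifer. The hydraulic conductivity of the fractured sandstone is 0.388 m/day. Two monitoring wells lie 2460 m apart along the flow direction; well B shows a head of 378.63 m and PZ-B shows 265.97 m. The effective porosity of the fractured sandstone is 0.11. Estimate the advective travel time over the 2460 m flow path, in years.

Hydraulic gradient i = (378.63 − 265.97) / 2460 = 112.66 / 2460 = 0.04580.
Darcy flux q = K · i = 0.3880 × 0.04580 = 0.01777 m/day.
Seepage velocity v = q / n_e = 0.01777 / 0.11 = 0.1615 m/day.
Travel time t = L / v = 2460 / 0.1615 = 15229 days = 41.69 years.

41.7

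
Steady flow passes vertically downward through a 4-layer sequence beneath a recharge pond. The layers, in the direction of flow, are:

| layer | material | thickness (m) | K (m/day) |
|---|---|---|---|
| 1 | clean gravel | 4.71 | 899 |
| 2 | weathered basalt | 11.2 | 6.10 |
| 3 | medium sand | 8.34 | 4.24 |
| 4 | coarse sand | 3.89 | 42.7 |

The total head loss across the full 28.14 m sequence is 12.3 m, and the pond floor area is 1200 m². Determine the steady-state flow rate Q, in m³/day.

3790

Flow is perpendicular to layering, so the layers act in series and the equivalent K is the thickness-weighted harmonic mean.
Total thickness L = 4.71 + 11.2 + 8.34 + 3.89 = 28.14 m.
Σ(b_i/K_i) = 4.71/899 + 11.2/6.10 + 8.34/4.24 + 3.89/42.7 = 3.899 d.
K_eq = L / Σ(b_i/K_i) = 28.14 / 3.899 = 7.217 m/day.
Q = K_eq · A · (Δh/L) = 7.217 × 1200 × (12.3/28.14) = 3785 m³/day.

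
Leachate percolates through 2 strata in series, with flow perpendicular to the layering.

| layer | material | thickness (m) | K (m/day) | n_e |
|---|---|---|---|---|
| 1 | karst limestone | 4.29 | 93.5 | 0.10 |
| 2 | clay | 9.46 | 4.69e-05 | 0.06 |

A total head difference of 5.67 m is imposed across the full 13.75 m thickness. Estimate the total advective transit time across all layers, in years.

With flow normal to the layers, continuity requires the same specific discharge q through every layer.
Σ(b_i/K_i) = 4.29/93.5 + 9.46/4.69e-05 = 2.017e+05 d.
q = Δh / Σ(b_i/K_i) = 5.67 / 2.017e+05 = 2.811e-05 m/day.
In each layer the seepage velocity is v_i = q/n_i, so the layer transit time is t_i = b_i·n_i / q:
  layer 1 (karst limestone): t_1 = 4.29 × 0.10 / 2.811e-05 = 15261 d
  layer 2 (clay): t_2 = 9.46 × 0.06 / 2.811e-05 = 20192 d
Total t = Σ t_i = 35453 days = 97.07 years.

97.1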